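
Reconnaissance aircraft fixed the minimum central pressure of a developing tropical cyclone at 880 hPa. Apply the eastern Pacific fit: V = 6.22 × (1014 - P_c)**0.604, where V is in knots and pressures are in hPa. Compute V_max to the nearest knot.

120 kt

ΔP = 1014 − 880 = 134 hPa.
134^0.604 ≈ 19.265.
V ≈ 6.22 × 19.265 ≈ 119.8 kt.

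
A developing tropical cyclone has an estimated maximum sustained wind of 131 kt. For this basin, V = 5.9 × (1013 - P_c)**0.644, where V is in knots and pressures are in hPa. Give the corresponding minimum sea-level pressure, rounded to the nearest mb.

ΔP = (V / 5.9)^(1/0.644) = (131/5.9)^1.553.
131/5.9 = 22.203; 22.203^1.553 ≈ 123.23 mb.
P_c = 1013 − 123.23 = 889.77 ≈ 890 mb.

890 mb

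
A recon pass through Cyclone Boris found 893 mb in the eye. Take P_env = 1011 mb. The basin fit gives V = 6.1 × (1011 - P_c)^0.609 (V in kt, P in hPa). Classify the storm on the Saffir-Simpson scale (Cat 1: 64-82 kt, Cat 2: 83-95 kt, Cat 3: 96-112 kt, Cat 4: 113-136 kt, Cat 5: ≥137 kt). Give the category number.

3

ΔP = 1011 − 893 = 118 mb.
V ≈ 6.1 × 118^0.609 = 6.1 × 18.27 ≈ 111 kt.
111 kt falls in the Category 3 band.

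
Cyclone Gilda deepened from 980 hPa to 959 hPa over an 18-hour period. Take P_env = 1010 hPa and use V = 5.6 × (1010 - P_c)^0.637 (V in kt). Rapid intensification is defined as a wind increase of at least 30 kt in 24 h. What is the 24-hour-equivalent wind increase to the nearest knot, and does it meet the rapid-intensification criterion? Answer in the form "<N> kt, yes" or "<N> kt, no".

V₁: ΔP = 30, V ≈ 5.6 × 30^0.637 ≈ 48.88 kt.
V₂: ΔP = 51, V ≈ 5.6 × 51^0.637 ≈ 68.53 kt.
ΔV over 18 h = 19.65 kt → 24 h equivalent = 19.65 × 24/18 ≈ 26.20 kt.
26 kt < 30 kt ⇒ not rapid intensification.

26 kt, no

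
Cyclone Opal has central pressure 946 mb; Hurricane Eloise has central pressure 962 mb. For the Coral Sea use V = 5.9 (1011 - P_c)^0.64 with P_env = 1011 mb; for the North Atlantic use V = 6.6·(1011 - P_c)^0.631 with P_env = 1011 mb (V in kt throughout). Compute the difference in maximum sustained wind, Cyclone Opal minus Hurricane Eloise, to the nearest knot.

Cyclone Opal: ΔP = 65; V ≈ 5.9 × 65^0.64 ≈ 85.33 kt.
Hurricane Eloise: ΔP = 49; V ≈ 6.6 × 49^0.631 ≈ 76.92 kt.
Difference ≈ 85.33 − 76.92 = 8.41 → 8 kt.

8 kt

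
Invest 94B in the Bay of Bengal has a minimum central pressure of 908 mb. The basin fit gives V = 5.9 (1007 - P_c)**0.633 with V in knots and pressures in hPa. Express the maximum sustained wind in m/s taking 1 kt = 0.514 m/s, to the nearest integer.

56 m/s

ΔP = 1007 − 908 = 99 mb.
V ≈ 5.9 × 99^0.633 = 5.9 × 18.333 ≈ 108.166 kt.
108.166 × 0.514 ≈ 55.60 m/s → 56 m/s.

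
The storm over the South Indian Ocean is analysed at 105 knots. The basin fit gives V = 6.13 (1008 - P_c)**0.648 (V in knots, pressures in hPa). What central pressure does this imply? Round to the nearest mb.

ΔP = (V / 6.13)^(1/0.648) = (105/6.13)^1.543.
105/6.13 = 17.129; 17.129^1.543 ≈ 80.15 mb.
P_c = 1008 − 80.15 = 927.85 ≈ 928 mb.

928 mb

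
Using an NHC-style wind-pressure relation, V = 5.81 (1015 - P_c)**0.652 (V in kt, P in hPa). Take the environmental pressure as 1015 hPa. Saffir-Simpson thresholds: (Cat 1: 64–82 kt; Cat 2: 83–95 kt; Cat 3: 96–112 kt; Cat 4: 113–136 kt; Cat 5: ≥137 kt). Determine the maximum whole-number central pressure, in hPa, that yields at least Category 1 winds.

Category 1 begins at V = 64 kt.
Required ΔP = (64/5.81)^(1/0.652) = 11.015^1.534 ≈ 39.64 hPa.
P_c ≤ 1015 − 39.64 = 975.36, so the highest integer P_c is 975 hPa.

975 hPa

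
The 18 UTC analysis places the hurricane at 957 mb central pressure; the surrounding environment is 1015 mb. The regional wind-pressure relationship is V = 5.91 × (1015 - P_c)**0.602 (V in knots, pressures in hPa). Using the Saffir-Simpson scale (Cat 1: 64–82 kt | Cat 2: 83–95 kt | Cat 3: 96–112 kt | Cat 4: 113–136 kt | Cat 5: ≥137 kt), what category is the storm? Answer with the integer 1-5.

1

ΔP = 1015 − 957 = 58 mb.
V ≈ 5.91 × 58^0.602 = 5.91 × 11.52 ≈ 68 kt.
68 kt falls in the Category 1 band.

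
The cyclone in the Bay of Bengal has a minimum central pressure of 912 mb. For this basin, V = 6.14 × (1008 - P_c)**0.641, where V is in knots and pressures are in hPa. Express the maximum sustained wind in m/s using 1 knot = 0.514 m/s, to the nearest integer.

ΔP = 1008 − 912 = 96 mb.
V ≈ 6.14 × 96^0.641 = 6.14 × 18.648 ≈ 114.500 kt.
114.500 × 0.514 ≈ 58.85 m/s → 59 m/s.

59 m/s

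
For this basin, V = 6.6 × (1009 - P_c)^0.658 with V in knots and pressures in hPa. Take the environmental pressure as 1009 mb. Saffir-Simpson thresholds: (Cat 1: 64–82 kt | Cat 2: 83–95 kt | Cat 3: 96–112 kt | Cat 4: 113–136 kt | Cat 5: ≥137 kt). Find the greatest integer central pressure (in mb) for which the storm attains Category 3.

Category 3 begins at V = 96 kt.
Required ΔP = (96/6.6)^(1/0.658) = 14.545^1.520 ≈ 58.49 mb.
P_c ≤ 1009 − 58.49 = 950.51, so the highest integer P_c is 950 mb.

950 mb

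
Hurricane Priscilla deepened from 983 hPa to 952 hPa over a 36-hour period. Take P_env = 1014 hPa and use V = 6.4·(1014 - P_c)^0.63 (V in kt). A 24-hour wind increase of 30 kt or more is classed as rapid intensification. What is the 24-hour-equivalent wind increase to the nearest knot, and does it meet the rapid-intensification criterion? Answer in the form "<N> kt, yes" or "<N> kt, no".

20 kt, no

V₁: ΔP = 31, V ≈ 6.4 × 31^0.63 ≈ 55.68 kt.
V₂: ΔP = 62, V ≈ 6.4 × 62^0.63 ≈ 86.18 kt.
ΔV over 36 h = 30.50 kt → 24 h equivalent = 30.50 × 24/36 ≈ 20.33 kt.
20 kt < 30 kt ⇒ not rapid intensification.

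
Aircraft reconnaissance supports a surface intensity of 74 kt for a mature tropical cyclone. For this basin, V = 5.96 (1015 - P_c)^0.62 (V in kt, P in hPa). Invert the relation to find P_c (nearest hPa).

ΔP = (V / 5.96)^(1/0.62) = (74/5.96)^1.613.
74/5.96 = 12.416; 12.416^1.613 ≈ 58.14 hPa.
P_c = 1015 − 58.14 = 956.86 ≈ 957 hPa.

957 hPa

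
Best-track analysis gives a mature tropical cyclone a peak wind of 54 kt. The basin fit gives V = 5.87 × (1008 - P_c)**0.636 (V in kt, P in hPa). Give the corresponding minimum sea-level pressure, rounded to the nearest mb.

975 mb

ΔP = (V / 5.87)^(1/0.636) = (54/5.87)^1.572.
54/5.87 = 9.199; 9.199^1.572 ≈ 32.76 mb.
P_c = 1008 − 32.76 = 975.24 ≈ 975 mb.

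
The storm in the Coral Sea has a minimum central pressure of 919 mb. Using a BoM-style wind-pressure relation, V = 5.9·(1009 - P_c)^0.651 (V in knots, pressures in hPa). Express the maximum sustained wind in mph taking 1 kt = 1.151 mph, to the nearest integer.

127 mph

ΔP = 1009 − 919 = 90 mb.
V ≈ 5.9 × 90^0.651 = 5.9 × 18.716 ≈ 110.424 kt.
110.424 × 1.151 ≈ 127.10 mph → 127 mph.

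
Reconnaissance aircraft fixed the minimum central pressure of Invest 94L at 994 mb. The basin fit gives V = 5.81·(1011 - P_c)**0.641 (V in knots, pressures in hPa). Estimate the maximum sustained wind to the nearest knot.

ΔP = 1011 − 994 = 17 mb.
17^0.641 ≈ 6.148.
V ≈ 5.81 × 6.148 ≈ 35.7 kt.

36 kt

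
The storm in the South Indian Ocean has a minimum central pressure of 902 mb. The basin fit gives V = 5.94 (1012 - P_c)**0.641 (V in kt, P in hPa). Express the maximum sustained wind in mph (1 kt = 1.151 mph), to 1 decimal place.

ΔP = 1012 − 902 = 110 mb.
V ≈ 5.94 × 110^0.641 = 5.94 × 20.349 ≈ 120.870 kt.
120.870 × 1.151 ≈ 139.12 mph → 139.1 mph.

139.1 mph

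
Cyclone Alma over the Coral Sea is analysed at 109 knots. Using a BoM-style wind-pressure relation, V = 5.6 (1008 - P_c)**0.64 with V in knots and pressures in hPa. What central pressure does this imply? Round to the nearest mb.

905 mb

ΔP = (V / 5.6)^(1/0.64) = (109/5.6)^1.562.
109/5.6 = 19.464; 19.464^1.562 ≈ 103.38 mb.
P_c = 1008 − 103.38 = 904.62 ≈ 905 mb.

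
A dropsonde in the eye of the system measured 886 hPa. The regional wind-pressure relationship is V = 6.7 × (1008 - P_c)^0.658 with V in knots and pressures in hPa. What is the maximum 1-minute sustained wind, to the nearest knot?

ΔP = 1008 − 886 = 122 hPa.
122^0.658 ≈ 23.595.
V ≈ 6.7 × 23.595 ≈ 158.1 kt.

158 kt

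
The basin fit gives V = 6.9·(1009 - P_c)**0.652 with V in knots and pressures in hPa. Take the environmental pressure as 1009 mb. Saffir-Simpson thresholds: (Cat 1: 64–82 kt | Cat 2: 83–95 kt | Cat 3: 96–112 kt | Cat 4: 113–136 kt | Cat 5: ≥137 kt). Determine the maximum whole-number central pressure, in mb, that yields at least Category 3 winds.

Category 3 begins at V = 96 kt.
Required ΔP = (96/6.9)^(1/0.652) = 13.913^1.534 ≈ 56.72 mb.
P_c ≤ 1009 − 56.72 = 952.28, so the highest integer P_c is 952 mb.

952 mb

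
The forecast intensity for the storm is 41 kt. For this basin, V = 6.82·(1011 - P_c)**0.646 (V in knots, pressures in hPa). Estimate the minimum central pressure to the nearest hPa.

995 hPa

ΔP = (V / 6.82)^(1/0.646) = (41/6.82)^1.548.
41/6.82 = 6.012; 6.012^1.548 ≈ 16.07 hPa.
P_c = 1011 − 16.07 = 994.93 ≈ 995 hPa.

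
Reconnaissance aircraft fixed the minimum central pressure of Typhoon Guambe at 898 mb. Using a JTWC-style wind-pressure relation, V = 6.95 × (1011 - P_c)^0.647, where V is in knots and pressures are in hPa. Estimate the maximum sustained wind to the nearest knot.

ΔP = 1011 − 898 = 113 mb.
113^0.647 ≈ 21.298.
V ≈ 6.95 × 21.298 ≈ 148.0 kt.

148 kt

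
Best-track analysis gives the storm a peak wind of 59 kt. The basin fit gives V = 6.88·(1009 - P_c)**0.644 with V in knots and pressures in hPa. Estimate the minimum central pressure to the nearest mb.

ΔP = (V / 6.88)^(1/0.644) = (59/6.88)^1.553.
59/6.88 = 8.576; 8.576^1.553 ≈ 28.13 mb.
P_c = 1009 − 28.13 = 980.87 ≈ 981 mb.

981 mb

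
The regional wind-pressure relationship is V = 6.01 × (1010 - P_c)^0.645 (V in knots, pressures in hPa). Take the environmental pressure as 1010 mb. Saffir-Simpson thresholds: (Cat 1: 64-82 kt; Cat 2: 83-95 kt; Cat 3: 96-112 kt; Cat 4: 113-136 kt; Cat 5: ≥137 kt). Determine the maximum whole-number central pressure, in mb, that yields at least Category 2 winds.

Category 2 begins at V = 83 kt.
Required ΔP = (83/6.01)^(1/0.645) = 13.810^1.550 ≈ 58.58 mb.
P_c ≤ 1010 − 58.58 = 951.42, so the highest integer P_c is 951 mb.

951 mb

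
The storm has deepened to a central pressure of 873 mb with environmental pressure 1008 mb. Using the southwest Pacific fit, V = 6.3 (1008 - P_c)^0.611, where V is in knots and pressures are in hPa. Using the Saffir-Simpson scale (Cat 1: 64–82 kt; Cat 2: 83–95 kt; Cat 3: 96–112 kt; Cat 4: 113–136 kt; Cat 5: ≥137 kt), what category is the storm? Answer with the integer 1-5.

4

ΔP = 1008 − 873 = 135 mb.
V ≈ 6.3 × 135^0.611 = 6.3 × 20.03 ≈ 126 kt.
126 kt falls in the Category 4 band.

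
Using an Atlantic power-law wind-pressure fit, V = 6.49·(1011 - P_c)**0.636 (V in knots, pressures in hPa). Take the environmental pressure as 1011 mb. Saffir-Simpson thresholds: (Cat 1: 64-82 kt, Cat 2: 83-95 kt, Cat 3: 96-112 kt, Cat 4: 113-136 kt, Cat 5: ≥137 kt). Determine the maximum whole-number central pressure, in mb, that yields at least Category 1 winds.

974 mb

Category 1 begins at V = 64 kt.
Required ΔP = (64/6.49)^(1/0.636) = 9.861^1.572 ≈ 36.54 mb.
P_c ≤ 1011 − 36.54 = 974.46, so the highest integer P_c is 974 mb.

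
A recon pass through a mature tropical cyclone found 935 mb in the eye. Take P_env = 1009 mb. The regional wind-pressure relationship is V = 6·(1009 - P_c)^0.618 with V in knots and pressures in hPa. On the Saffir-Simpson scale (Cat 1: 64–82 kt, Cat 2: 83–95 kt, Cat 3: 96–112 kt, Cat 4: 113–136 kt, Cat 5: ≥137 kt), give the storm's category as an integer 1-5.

2

ΔP = 1009 − 935 = 74 mb.
V ≈ 6 × 74^0.618 = 6 × 14.30 ≈ 86 kt.
86 kt falls in the Category 2 band.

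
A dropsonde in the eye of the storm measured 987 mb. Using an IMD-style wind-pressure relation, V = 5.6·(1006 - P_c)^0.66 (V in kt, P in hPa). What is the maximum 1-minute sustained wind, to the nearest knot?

ΔP = 1006 − 987 = 19 mb.
19^0.66 ≈ 6.982.
V ≈ 5.6 × 6.982 ≈ 39.1 kt.

39 kt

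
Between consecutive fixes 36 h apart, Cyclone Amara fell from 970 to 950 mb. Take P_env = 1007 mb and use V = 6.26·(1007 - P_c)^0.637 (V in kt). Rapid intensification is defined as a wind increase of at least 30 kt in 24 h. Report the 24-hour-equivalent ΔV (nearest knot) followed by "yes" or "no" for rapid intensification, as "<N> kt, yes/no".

V₁: ΔP = 37, V ≈ 6.26 × 37^0.637 ≈ 62.45 kt.
V₂: ΔP = 57, V ≈ 6.26 × 57^0.637 ≈ 82.24 kt.
ΔV over 36 h = 19.79 kt → 24 h equivalent = 19.79 × 24/36 ≈ 13.19 kt.
13 kt < 30 kt ⇒ not rapid intensification.

13 kt, no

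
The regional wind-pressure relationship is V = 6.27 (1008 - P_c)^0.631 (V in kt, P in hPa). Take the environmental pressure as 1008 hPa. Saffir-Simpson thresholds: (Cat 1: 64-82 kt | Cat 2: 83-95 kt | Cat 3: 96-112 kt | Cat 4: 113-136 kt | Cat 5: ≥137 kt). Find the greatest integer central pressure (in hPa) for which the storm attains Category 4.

910 hPa

Category 4 begins at V = 113 kt.
Required ΔP = (113/6.27)^(1/0.631) = 18.022^1.585 ≈ 97.77 hPa.
P_c ≤ 1008 − 97.77 = 910.23, so the highest integer P_c is 910 hPa.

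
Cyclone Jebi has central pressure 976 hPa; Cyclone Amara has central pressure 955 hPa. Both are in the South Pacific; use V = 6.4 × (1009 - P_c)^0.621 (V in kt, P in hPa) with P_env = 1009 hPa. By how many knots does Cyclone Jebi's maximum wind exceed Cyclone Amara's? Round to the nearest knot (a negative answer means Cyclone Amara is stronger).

Cyclone Jebi: ΔP = 33; V ≈ 6.4 × 33^0.621 ≈ 56.13 kt.
Cyclone Amara: ΔP = 54; V ≈ 6.4 × 54^0.621 ≈ 76.21 kt.
Difference ≈ 56.13 − 76.21 = -20.08 → -20 kt.

-20 kt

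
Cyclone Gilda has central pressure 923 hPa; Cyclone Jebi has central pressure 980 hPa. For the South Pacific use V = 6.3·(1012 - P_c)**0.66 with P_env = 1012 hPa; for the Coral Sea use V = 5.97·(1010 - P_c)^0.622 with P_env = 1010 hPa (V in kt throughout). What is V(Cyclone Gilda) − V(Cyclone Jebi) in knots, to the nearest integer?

72 kt

Cyclone Gilda: ΔP = 89; V ≈ 6.3 × 89^0.66 ≈ 121.88 kt.
Cyclone Jebi: ΔP = 30; V ≈ 5.97 × 30^0.622 ≈ 49.52 kt.
Difference ≈ 121.88 − 49.52 = 72.36 → 72 kt.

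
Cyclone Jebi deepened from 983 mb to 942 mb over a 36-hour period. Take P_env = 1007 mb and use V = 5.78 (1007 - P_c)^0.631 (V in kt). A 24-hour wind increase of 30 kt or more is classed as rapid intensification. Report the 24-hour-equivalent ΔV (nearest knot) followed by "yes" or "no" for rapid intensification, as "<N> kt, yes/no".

V₁: ΔP = 24, V ≈ 5.78 × 24^0.631 ≈ 42.94 kt.
V₂: ΔP = 65, V ≈ 5.78 × 65^0.631 ≈ 80.51 kt.
ΔV over 36 h = 37.57 kt → 24 h equivalent = 37.57 × 24/36 ≈ 25.05 kt.
25 kt < 30 kt ⇒ not rapid intensification.

25 kt, no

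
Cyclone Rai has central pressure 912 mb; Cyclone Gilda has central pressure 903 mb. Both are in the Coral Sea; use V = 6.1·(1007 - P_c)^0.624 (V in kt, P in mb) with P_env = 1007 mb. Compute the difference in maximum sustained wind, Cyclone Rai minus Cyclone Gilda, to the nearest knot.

Cyclone Rai: ΔP = 95; V ≈ 6.1 × 95^0.624 ≈ 104.58 kt.
Cyclone Gilda: ΔP = 104; V ≈ 6.1 × 104^0.624 ≈ 110.65 kt.
Difference ≈ 104.58 − 110.65 = -6.07 → -6 kt.

-6 kt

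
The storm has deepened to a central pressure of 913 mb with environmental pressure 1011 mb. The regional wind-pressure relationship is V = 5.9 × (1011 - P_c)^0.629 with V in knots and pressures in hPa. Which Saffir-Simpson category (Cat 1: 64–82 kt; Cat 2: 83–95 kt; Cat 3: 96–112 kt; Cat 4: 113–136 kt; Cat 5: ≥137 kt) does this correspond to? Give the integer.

ΔP = 1011 − 913 = 98 mb.
V ≈ 5.9 × 98^0.629 = 5.9 × 17.88 ≈ 106 kt.
106 kt falls in the Category 3 band.

3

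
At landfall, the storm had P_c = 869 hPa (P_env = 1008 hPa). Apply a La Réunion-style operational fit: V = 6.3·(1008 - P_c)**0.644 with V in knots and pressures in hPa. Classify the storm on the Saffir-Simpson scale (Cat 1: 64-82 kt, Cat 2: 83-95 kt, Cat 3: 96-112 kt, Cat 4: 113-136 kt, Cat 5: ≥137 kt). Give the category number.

ΔP = 1008 − 869 = 139 hPa.
V ≈ 6.3 × 139^0.644 = 6.3 × 23.99 ≈ 151 kt.
151 kt falls in the Category 5 band.

5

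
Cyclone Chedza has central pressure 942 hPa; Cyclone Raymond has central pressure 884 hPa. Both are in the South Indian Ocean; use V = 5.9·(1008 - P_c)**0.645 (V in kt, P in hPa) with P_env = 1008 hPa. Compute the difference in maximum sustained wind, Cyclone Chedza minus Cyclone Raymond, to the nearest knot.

Cyclone Chedza: ΔP = 66; V ≈ 5.9 × 66^0.645 ≈ 87.99 kt.
Cyclone Raymond: ΔP = 124; V ≈ 5.9 × 124^0.645 ≈ 132.16 kt.
Difference ≈ 87.99 − 132.16 = -44.17 → -44 kt.

-44 kt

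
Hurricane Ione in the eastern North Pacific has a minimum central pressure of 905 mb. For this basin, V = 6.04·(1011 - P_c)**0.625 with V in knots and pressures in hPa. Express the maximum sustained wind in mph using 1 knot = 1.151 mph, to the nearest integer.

128 mph

ΔP = 1011 − 905 = 106 mb.
V ≈ 6.04 × 106^0.625 = 6.04 × 18.442 ≈ 111.392 kt.
111.392 × 1.151 ≈ 128.21 mph → 128 mph.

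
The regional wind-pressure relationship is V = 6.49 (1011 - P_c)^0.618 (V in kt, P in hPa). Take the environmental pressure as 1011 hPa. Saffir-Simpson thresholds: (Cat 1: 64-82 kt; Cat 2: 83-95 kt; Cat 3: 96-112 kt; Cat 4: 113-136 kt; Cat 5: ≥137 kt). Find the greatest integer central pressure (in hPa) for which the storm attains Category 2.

Category 2 begins at V = 83 kt.
Required ΔP = (83/6.49)^(1/0.618) = 12.789^1.618 ≈ 61.80 hPa.
P_c ≤ 1011 − 61.80 = 949.20, so the highest integer P_c is 949 hPa.

949 hPa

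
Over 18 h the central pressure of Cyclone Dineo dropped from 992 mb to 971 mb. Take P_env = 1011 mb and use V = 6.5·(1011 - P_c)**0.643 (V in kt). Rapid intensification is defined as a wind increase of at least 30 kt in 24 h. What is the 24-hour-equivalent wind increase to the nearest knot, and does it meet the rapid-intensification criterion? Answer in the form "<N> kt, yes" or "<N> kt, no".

V₁: ΔP = 19, V ≈ 6.5 × 19^0.643 ≈ 43.17 kt.
V₂: ΔP = 40, V ≈ 6.5 × 40^0.643 ≈ 69.67 kt.
ΔV over 18 h = 26.50 kt → 24 h equivalent = 26.50 × 24/18 ≈ 35.33 kt.
35 kt ≥ 30 kt ⇒ rapid intensification.

35 kt, yes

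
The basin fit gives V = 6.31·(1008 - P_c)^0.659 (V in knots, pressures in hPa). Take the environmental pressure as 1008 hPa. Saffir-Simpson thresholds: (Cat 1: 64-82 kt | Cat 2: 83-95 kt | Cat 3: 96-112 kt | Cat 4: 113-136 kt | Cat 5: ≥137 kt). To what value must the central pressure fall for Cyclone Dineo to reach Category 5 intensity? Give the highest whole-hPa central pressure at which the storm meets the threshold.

Category 5 begins at V = 137 kt.
Required ΔP = (137/6.31)^(1/0.659) = 21.712^1.517 ≈ 106.75 hPa.
P_c ≤ 1008 − 106.75 = 901.25, so the highest integer P_c is 901 hPa.

901 hPa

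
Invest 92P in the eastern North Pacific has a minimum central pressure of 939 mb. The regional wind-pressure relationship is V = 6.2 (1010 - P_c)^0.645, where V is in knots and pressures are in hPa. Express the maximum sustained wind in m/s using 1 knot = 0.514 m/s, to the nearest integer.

ΔP = 1010 − 939 = 71 mb.
V ≈ 6.2 × 71^0.645 = 6.2 × 15.634 ≈ 96.929 kt.
96.929 × 0.514 ≈ 49.82 m/s → 50 m/s.

50 m/s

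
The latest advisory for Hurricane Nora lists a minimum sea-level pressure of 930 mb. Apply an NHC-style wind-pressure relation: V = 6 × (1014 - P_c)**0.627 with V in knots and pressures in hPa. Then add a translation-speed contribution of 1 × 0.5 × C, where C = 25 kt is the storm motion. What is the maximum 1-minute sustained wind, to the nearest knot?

ΔP = 1014 − 930 = 84 mb.
84^0.627 ≈ 16.089.
V ≈ 6 × 16.089 ≈ 96.5 kt.
Translation term: 1 × 0.5 × 25 = 12.5 kt.
Corrected V ≈ 109 kt → 109 kt.

109 kt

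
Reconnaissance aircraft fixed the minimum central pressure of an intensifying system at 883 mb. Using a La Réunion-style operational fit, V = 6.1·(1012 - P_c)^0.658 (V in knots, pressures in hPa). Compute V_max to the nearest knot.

149 kt

ΔP = 1012 − 883 = 129 mb.
129^0.658 ≈ 24.478.
V ≈ 6.1 × 24.478 ≈ 149.3 kt.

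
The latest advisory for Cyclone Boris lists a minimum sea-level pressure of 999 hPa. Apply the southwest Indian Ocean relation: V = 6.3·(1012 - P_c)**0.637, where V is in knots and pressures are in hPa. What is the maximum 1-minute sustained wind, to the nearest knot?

ΔP = 1012 − 999 = 13 hPa.
13^0.637 ≈ 5.124.
V ≈ 6.3 × 5.124 ≈ 32.3 kt.

32 kt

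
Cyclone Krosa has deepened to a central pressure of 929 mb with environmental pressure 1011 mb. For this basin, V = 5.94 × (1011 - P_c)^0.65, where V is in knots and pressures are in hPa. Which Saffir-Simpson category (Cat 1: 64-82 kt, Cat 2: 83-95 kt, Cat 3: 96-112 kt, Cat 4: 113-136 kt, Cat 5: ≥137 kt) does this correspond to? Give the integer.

ΔP = 1011 − 929 = 82 mb.
V ≈ 5.94 × 82^0.65 = 5.94 × 17.54 ≈ 104 kt.
104 kt falls in the Category 3 band.

3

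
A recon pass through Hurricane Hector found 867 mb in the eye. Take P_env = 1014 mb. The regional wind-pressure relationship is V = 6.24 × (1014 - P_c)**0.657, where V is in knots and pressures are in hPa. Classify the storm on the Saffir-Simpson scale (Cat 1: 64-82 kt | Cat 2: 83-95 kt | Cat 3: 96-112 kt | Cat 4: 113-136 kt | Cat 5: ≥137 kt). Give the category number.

ΔP = 1014 − 867 = 147 mb.
V ≈ 6.24 × 147^0.657 = 6.24 × 26.54 ≈ 166 kt.
166 kt falls in the Category 5 band.

5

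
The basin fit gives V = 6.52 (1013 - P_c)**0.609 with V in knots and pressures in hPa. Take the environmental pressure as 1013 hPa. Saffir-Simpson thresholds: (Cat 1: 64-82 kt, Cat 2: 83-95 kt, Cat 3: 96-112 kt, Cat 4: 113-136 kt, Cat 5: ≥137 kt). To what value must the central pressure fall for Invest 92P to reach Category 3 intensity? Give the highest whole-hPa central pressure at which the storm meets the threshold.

Category 3 begins at V = 96 kt.
Required ΔP = (96/6.52)^(1/0.609) = 14.724^1.642 ≈ 82.78 hPa.
P_c ≤ 1013 − 82.78 = 930.22, so the highest integer P_c is 930 hPa.

930 hPa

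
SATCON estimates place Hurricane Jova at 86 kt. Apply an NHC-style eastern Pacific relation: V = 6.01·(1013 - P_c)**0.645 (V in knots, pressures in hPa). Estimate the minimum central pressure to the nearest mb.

ΔP = (V / 6.01)^(1/0.645) = (86/6.01)^1.550.
86/6.01 = 14.309; 14.309^1.550 ≈ 61.90 mb.
P_c = 1013 − 61.90 = 951.10 ≈ 951 mb.

951 mb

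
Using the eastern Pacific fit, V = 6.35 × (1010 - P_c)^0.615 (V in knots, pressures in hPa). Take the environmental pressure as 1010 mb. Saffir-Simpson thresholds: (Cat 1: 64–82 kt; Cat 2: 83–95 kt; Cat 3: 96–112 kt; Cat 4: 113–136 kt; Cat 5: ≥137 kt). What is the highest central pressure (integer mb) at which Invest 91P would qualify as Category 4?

902 mb

Category 4 begins at V = 113 kt.
Required ΔP = (113/6.35)^(1/0.615) = 17.795^1.626 ≈ 107.90 mb.
P_c ≤ 1010 − 107.90 = 902.10, so the highest integer P_c is 902 mb.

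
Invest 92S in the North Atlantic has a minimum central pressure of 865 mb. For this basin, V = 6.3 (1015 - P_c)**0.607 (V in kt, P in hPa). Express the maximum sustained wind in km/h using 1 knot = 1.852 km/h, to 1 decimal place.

ΔP = 1015 − 865 = 150 mb.
V ≈ 6.3 × 150^0.607 = 6.3 × 20.936 ≈ 131.895 kt.
131.895 × 1.852 ≈ 244.27 km/h → 244.3 km/h.

244.3 km/h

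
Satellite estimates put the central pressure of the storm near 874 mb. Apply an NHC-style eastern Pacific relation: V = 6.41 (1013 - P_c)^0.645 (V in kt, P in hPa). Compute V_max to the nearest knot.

155 kt

ΔP = 1013 − 874 = 139 mb.
139^0.645 ≈ 24.113.
V ≈ 6.41 × 24.113 ≈ 154.6 kt.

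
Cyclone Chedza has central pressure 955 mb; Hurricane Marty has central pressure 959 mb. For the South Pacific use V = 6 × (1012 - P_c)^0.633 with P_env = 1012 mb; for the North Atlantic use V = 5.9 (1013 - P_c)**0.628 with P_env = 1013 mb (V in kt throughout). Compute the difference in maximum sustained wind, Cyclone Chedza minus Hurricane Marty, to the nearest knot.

5 kt

Cyclone Chedza: ΔP = 57; V ≈ 6 × 57^0.633 ≈ 77.56 kt.
Hurricane Marty: ΔP = 54; V ≈ 5.9 × 54^0.628 ≈ 72.24 kt.
Difference ≈ 77.56 − 72.24 = 5.32 → 5 kt.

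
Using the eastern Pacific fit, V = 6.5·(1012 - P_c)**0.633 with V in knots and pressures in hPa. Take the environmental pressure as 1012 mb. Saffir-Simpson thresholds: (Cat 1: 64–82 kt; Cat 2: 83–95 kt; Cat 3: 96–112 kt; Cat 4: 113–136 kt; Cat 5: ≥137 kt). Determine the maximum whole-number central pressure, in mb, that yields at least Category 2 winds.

956 mb

Category 2 begins at V = 83 kt.
Required ΔP = (83/6.5)^(1/0.633) = 12.769^1.580 ≈ 55.91 mb.
P_c ≤ 1012 − 55.91 = 956.09, so the highest integer P_c is 956 mb.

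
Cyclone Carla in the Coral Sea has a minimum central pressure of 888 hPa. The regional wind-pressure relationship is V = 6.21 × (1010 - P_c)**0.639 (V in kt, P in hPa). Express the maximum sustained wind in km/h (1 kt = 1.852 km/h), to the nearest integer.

248 km/h

ΔP = 1010 − 888 = 122 hPa.
V ≈ 6.21 × 122^0.639 = 6.21 × 21.537 ≈ 133.744 kt.
133.744 × 1.852 ≈ 247.69 km/h → 248 km/h.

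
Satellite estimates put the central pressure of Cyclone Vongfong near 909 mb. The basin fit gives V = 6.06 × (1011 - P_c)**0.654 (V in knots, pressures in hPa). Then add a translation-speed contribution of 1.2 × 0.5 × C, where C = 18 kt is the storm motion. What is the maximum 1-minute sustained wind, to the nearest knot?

ΔP = 1011 − 909 = 102 mb.
102^0.654 ≈ 20.588.
V ≈ 6.06 × 20.588 ≈ 124.8 kt.
Translation term: 1.2 × 0.5 × 18 = 10.8 kt.
Corrected V ≈ 135.6 kt → 136 kt.

136 kt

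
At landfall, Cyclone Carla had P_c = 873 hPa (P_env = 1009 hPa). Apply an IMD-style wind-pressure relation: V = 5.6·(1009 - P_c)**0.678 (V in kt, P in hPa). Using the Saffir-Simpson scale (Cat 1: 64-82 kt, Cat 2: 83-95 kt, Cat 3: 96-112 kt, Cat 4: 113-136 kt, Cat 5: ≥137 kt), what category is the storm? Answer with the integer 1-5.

ΔP = 1009 − 873 = 136 hPa.
V ≈ 5.6 × 136^0.678 = 5.6 × 27.96 ≈ 157 kt.
157 kt falls in the Category 5 band.

5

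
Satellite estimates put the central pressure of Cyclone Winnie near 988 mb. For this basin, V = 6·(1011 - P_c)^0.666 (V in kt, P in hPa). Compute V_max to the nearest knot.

ΔP = 1011 − 988 = 23 mb.
23^0.666 ≈ 8.071.
V ≈ 6 × 8.071 ≈ 48.4 kt.

48 kt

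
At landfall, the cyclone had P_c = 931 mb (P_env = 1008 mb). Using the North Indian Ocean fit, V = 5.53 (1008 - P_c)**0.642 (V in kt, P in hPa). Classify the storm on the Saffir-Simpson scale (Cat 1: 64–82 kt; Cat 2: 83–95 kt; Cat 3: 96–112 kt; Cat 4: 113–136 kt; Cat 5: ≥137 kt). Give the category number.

2

ΔP = 1008 − 931 = 77 mb.
V ≈ 5.53 × 77^0.642 = 5.53 × 16.26 ≈ 90 kt.
90 kt falls in the Category 2 band.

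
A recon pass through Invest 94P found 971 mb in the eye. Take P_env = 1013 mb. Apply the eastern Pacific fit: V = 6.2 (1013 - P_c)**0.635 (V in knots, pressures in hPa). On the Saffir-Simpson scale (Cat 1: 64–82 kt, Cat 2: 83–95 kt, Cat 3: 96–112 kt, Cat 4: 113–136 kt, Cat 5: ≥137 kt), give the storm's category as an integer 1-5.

1

ΔP = 1013 − 971 = 42 mb.
V ≈ 6.2 × 42^0.635 = 6.2 × 10.73 ≈ 67 kt.
67 kt falls in the Category 1 band.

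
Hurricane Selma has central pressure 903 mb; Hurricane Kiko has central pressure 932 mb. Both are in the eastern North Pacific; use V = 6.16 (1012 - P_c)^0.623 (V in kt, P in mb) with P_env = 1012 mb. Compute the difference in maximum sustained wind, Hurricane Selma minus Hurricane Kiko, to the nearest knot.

20 kt

Hurricane Selma: ΔP = 109; V ≈ 6.16 × 109^0.623 ≈ 114.52 kt.
Hurricane Kiko: ΔP = 80; V ≈ 6.16 × 80^0.623 ≈ 94.45 kt.
Difference ≈ 114.52 − 94.45 = 20.07 → 20 kt.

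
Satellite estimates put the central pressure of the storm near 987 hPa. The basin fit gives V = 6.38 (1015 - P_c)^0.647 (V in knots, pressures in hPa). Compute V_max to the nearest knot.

55 kt

ΔP = 1015 − 987 = 28 hPa.
28^0.647 ≈ 8.636.
V ≈ 6.38 × 8.636 ≈ 55.1 kt.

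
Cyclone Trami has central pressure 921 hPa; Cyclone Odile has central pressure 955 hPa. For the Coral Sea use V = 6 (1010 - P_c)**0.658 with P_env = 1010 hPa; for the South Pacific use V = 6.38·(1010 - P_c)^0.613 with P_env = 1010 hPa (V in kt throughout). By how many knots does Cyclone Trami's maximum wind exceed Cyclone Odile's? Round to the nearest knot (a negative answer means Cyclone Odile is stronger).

41 kt

Cyclone Trami: ΔP = 89; V ≈ 6 × 89^0.658 ≈ 115.04 kt.
Cyclone Odile: ΔP = 55; V ≈ 6.38 × 55^0.613 ≈ 74.42 kt.
Difference ≈ 115.04 − 74.42 = 40.62 → 41 kt.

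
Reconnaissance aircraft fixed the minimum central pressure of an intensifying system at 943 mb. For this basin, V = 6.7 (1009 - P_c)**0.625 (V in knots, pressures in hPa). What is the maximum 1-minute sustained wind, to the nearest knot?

92 kt

ΔP = 1009 − 943 = 66 mb.
66^0.625 ≈ 13.716.
V ≈ 6.7 × 13.716 ≈ 91.9 kt.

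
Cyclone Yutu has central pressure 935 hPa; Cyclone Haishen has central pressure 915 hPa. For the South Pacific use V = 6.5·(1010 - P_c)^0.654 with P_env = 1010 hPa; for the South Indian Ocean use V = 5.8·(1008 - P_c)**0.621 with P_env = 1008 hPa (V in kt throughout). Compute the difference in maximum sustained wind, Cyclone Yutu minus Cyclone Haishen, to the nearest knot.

13 kt

Cyclone Yutu: ΔP = 75; V ≈ 6.5 × 75^0.654 ≈ 109.45 kt.
Cyclone Haishen: ΔP = 93; V ≈ 5.8 × 93^0.621 ≈ 96.80 kt.
Difference ≈ 109.45 − 96.80 = 12.65 → 13 kt.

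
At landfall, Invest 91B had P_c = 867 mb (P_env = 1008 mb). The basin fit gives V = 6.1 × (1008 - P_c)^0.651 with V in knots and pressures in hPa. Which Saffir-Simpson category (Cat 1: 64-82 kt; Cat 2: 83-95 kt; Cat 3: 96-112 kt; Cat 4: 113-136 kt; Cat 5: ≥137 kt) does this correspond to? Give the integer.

5

ΔP = 1008 − 867 = 141 mb.
V ≈ 6.1 × 141^0.651 = 6.1 × 25.07 ≈ 153 kt.
153 kt falls in the Category 5 band.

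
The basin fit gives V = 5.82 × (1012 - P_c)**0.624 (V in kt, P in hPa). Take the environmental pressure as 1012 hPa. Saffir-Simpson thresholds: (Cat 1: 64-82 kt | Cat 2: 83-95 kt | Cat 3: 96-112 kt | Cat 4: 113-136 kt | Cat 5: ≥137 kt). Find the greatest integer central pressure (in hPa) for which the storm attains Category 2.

Category 2 begins at V = 83 kt.
Required ΔP = (83/5.82)^(1/0.624) = 14.261^1.603 ≈ 70.73 hPa.
P_c ≤ 1012 − 70.73 = 941.27, so the highest integer P_c is 941 hPa.

941 hPa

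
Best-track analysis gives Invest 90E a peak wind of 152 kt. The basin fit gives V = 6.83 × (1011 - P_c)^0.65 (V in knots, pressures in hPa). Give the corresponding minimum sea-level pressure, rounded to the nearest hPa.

893 hPa

ΔP = (V / 6.83)^(1/0.65) = (152/6.83)^1.538.
152/6.83 = 22.255; 22.255^1.538 ≈ 118.29 hPa.
P_c = 1011 − 118.29 = 892.71 ≈ 893 hPa.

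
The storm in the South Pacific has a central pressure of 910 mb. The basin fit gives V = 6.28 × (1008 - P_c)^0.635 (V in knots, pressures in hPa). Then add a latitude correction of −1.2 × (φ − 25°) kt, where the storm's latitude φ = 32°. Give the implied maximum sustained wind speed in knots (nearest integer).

ΔP = 1008 − 910 = 98 mb.
98^0.635 ≈ 18.384.
V ≈ 6.28 × 18.384 ≈ 115.4 kt.
Latitude correction: −1.2 × (32 − 25) = -8.4 kt.
Corrected V ≈ 107 kt → 107 kt.

107 kt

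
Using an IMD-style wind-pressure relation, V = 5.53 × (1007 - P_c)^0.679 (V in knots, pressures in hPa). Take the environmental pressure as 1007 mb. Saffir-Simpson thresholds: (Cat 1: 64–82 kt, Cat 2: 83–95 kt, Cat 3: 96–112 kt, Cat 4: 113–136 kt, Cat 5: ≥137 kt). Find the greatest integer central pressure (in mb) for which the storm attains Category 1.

Category 1 begins at V = 64 kt.
Required ΔP = (64/5.53)^(1/0.679) = 11.573^1.473 ≈ 36.83 mb.
P_c ≤ 1007 − 36.83 = 970.17, so the highest integer P_c is 970 mb.

970 mb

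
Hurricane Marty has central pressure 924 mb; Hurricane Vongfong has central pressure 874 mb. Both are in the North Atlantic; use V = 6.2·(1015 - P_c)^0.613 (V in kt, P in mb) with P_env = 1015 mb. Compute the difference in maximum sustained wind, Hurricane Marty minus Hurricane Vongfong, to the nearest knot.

-30 kt

Hurricane Marty: ΔP = 91; V ≈ 6.2 × 91^0.613 ≈ 98.47 kt.
Hurricane Vongfong: ΔP = 141; V ≈ 6.2 × 141^0.613 ≈ 128.78 kt.
Difference ≈ 98.47 − 128.78 = -30.31 → -30 kt.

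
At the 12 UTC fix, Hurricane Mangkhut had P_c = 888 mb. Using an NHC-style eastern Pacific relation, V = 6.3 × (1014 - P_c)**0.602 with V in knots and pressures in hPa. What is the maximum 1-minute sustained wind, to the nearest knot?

ΔP = 1014 − 888 = 126 mb.
126^0.602 ≈ 18.383.
V ≈ 6.3 × 18.383 ≈ 115.8 kt.

116 kt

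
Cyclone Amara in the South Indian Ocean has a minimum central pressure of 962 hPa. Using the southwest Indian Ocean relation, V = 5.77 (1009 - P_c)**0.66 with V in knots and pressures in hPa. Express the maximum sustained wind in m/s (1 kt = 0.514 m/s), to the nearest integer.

38 m/s

ΔP = 1009 − 962 = 47 hPa.
V ≈ 5.77 × 47^0.66 = 5.77 × 12.694 ≈ 73.242 kt.
73.242 × 0.514 ≈ 37.65 m/s → 38 m/s.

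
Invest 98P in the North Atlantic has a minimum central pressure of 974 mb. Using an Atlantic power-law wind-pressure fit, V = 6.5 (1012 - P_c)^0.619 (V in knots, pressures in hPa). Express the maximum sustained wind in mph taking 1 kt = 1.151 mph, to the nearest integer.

ΔP = 1012 − 974 = 38 mb.
V ≈ 6.5 × 38^0.619 = 6.5 × 9.504 ≈ 61.773 kt.
61.773 × 1.151 ≈ 71.10 mph → 71 mph.

71 mph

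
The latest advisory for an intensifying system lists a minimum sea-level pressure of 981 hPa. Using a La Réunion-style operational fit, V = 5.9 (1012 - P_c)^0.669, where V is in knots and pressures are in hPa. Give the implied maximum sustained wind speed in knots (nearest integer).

ΔP = 1012 − 981 = 31 hPa.
31^0.669 ≈ 9.948.
V ≈ 5.9 × 9.948 ≈ 58.7 kt.

59 kt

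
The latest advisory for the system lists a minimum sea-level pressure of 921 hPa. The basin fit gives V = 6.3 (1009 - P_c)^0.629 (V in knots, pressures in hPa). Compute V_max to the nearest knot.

105 kt

ΔP = 1009 − 921 = 88 hPa.
88^0.629 ≈ 16.714.
V ≈ 6.3 × 16.714 ≈ 105.3 kt.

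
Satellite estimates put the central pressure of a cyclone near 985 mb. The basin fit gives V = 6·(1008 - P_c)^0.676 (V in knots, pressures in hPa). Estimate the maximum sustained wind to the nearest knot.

ΔP = 1008 − 985 = 23 mb.
23^0.676 ≈ 8.328.
V ≈ 6 × 8.328 ≈ 50.0 kt.

50 kt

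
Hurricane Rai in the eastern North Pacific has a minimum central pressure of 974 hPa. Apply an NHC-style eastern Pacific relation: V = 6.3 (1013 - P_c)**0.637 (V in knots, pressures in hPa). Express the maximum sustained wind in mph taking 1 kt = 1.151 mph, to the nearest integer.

ΔP = 1013 − 974 = 39 hPa.
V ≈ 6.3 × 39^0.637 = 6.3 × 10.316 ≈ 64.990 kt.
64.990 × 1.151 ≈ 74.80 mph → 75 mph.

75 mph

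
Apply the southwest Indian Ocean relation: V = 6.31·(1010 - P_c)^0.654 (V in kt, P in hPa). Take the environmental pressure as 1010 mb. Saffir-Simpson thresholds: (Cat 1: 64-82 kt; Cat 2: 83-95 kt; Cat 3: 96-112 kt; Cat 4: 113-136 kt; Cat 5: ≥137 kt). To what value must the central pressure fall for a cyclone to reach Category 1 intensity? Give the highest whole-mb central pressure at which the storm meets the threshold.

Category 1 begins at V = 64 kt.
Required ΔP = (64/6.31)^(1/0.654) = 10.143^1.529 ≈ 34.55 mb.
P_c ≤ 1010 − 34.55 = 975.45, so the highest integer P_c is 975 mb.

975 mb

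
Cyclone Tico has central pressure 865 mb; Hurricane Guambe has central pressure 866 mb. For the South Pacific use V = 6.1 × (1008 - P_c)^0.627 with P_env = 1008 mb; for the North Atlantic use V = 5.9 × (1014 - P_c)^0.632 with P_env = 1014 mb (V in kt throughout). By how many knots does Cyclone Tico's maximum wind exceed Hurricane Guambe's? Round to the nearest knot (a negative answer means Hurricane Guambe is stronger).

Cyclone Tico: ΔP = 143; V ≈ 6.1 × 143^0.627 ≈ 137.00 kt.
Hurricane Guambe: ΔP = 148; V ≈ 5.9 × 148^0.632 ≈ 138.82 kt.
Difference ≈ 137.00 − 138.82 = -1.82 → -2 kt.

-2 kt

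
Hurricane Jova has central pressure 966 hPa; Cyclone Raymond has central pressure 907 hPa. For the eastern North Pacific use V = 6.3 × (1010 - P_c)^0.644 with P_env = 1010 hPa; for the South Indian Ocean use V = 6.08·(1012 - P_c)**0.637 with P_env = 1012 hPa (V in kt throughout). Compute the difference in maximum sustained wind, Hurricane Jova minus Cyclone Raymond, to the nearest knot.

Hurricane Jova: ΔP = 44; V ≈ 6.3 × 44^0.644 ≈ 72.06 kt.
Cyclone Raymond: ΔP = 105; V ≈ 6.08 × 105^0.637 ≈ 117.87 kt.
Difference ≈ 72.06 − 117.87 = -45.81 → -46 kt.

-46 kt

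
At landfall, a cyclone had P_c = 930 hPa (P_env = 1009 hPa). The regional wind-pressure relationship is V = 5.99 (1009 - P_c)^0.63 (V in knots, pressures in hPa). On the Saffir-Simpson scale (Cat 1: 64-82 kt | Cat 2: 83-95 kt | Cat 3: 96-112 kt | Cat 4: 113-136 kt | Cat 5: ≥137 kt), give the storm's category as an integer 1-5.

2

ΔP = 1009 − 930 = 79 hPa.
V ≈ 5.99 × 79^0.63 = 5.99 × 15.69 ≈ 94 kt.
94 kt falls in the Category 2 band.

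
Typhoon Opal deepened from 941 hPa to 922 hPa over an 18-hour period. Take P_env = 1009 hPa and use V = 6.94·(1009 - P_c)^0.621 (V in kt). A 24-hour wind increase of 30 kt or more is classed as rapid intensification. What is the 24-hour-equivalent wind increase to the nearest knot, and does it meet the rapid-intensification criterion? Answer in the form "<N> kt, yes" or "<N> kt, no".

21 kt, no

V₁: ΔP = 68, V ≈ 6.94 × 68^0.621 ≈ 95.36 kt.
V₂: ΔP = 87, V ≈ 6.94 × 87^0.621 ≈ 111.12 kt.
ΔV over 18 h = 15.76 kt → 24 h equivalent = 15.76 × 24/18 ≈ 21.01 kt.
21 kt < 30 kt ⇒ not rapid intensification.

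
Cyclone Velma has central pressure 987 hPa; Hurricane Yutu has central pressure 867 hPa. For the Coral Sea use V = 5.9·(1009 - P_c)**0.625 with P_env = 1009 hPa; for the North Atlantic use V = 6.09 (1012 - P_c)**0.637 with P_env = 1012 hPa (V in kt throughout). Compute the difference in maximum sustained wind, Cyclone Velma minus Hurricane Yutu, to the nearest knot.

Cyclone Velma: ΔP = 22; V ≈ 5.9 × 22^0.625 ≈ 40.73 kt.
Hurricane Yutu: ΔP = 145; V ≈ 6.09 × 145^0.637 ≈ 145.01 kt.
Difference ≈ 40.73 − 145.01 = -104.28 → -104 kt.

-104 kt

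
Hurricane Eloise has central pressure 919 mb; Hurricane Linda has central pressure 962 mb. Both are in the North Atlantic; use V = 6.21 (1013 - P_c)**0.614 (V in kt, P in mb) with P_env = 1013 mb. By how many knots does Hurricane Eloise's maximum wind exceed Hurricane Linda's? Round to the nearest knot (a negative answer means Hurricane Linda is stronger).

Hurricane Eloise: ΔP = 94; V ≈ 6.21 × 94^0.614 ≈ 101.06 kt.
Hurricane Linda: ΔP = 51; V ≈ 6.21 × 51^0.614 ≈ 69.43 kt.
Difference ≈ 101.06 − 69.43 = 31.63 → 32 kt.

32 kt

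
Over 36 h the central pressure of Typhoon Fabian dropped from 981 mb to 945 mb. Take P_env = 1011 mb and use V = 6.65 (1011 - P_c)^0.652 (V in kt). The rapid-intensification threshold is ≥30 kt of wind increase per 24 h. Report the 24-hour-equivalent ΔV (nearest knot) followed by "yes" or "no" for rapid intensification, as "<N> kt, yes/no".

V₁: ΔP = 30, V ≈ 6.65 × 30^0.652 ≈ 61.08 kt.
V₂: ΔP = 66, V ≈ 6.65 × 66^0.652 ≈ 102.13 kt.
ΔV over 36 h = 41.05 kt → 24 h equivalent = 41.05 × 24/36 ≈ 27.37 kt.
27 kt < 30 kt ⇒ not rapid intensification.

27 kt, no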